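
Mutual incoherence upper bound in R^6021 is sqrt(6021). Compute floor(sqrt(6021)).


77^2 = 5929 <= 6021 < 6084 = 78^2, so 77 <= sqrt(6021) < 78.
floor(sqrt(6021)) = 77.

77


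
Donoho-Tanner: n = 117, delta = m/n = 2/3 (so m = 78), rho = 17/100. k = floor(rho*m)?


m = 2/3*117 = 78.
rho = 17/100.
rho*m = 17/100*78 = 13.26.
k = floor(13.26) = 13.

13


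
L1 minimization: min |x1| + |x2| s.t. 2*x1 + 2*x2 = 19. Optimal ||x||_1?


Axis intercepts:
  x1 = 19/2, x2 = 0: L1 = 19/2
  x1 = 0, x2 = 19/2: L1 = 19/2
x* = (19/2, 0)
||x*||_1 = 19/2.

19/2


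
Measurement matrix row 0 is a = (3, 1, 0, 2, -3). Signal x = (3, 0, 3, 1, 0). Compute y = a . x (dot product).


Non-zero terms: ['3*3', '0*3', '2*1']
Products: [9, 0, 2]
y = sum = 11.

11


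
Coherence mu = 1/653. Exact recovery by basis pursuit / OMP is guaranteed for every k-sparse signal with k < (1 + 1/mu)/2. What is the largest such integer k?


1/mu = 653.
1 + 1/mu = 654.
(1 + 1/mu)/2 = 327 is an integer and the inequality is strict, so k_max = 327 - 1 = 326.

326


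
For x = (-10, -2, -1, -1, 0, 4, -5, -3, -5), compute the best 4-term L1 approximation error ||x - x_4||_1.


Sorted |x_i| descending: [10, 5, 5, 4, 3, 2, 1, 1, 0]
Keep top 4: [10, 5, 5, 4]
Tail entries: [3, 2, 1, 1, 0]
L1 error = sum of tail = 7.

7


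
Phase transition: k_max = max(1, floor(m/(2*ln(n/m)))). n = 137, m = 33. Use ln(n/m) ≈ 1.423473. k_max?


n/m = 137/33.
ln(n/m) ≈ 1.423473.
2*ln(n/m) ≈ 2.846946.
m/(2*ln(n/m)) ≈ 33/2.846946 ≈ 11.5914.
floor = 11.
k_max = max(1, 11) = 11.

11


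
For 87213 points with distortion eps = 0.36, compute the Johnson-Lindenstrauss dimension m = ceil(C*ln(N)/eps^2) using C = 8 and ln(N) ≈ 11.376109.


ln(87213) ≈ 11.376109.
eps^2 = 0.36^2 = 0.1296.
C*ln(N)/eps^2 ≈ 8*11.376109/0.1296 ≈ 702.229.
m = ceil(702.229) = 703.

703


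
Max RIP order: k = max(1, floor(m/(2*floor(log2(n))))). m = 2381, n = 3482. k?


floor(log2(3482)) = 11.
2*11 = 22.
m/(2*floor(log2(n))) = 2381/22 ≈ 108.2273.
floor = 108.
k = max(1, 108) = 108.

108


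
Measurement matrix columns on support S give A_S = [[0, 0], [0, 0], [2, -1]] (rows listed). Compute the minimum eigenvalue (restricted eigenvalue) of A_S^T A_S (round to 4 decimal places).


A_S^T A_S = [[4, -2], [-2, 1]].
trace = 5.
det = 0.
disc = trace^2 - 4*det = 25 - 4*0 = 25.
sqrt(25) = 5.
lam_min = (5 - 5)/2 = 0 = 0.0000.

0.0000


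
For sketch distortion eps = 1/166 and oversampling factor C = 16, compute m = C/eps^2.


1/eps = 166.
(1/eps)^2 = 27556.
m = 16*27556 = 440896.

440896


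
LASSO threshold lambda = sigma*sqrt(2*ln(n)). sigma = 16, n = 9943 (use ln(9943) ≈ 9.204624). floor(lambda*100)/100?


ln(9943) ≈ 9.204624.
2*ln(n) ≈ 18.409248.
sqrt(2*ln(n)) ≈ sqrt(18.409248) ≈ 4.2906.
lambda ≈ 16*4.2906 = 68.6496.
floor(lambda*100)/100 = 68.64.

68.64


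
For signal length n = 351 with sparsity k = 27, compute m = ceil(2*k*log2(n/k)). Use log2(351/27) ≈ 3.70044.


log2(n/k) = log2(351/27) ≈ 3.70044.
2*k*log2(n/k) ≈ 2*27*3.70044 = 199.82376.
m = ceil(199.82376) = 200.

200


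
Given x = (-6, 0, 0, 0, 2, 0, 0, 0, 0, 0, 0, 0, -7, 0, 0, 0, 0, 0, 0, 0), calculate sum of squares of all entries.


Non-zero entries: [(0, -6), (4, 2), (12, -7)]
Squares: [36, 4, 49]
||x||_2^2 = sum = 89.

89


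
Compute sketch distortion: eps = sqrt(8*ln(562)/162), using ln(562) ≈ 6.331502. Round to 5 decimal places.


ln(562) ≈ 6.331502.
8*ln(N)/m ≈ 8*6.331502/162 ≈ 0.31266677.
eps = sqrt(0.31266677) ≈ 0.5591661 ≈ 0.55917.

0.55917


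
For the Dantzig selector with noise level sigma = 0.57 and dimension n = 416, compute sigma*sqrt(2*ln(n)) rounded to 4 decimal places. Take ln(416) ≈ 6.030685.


ln(416) ≈ 6.030685.
2*ln(n) ≈ 12.06137.
sqrt(2*ln(n)) ≈ sqrt(12.06137) ≈ 3.472948.
threshold ≈ 0.57*3.472948 = 1.97958036 ≈ 1.9796.

1.9796


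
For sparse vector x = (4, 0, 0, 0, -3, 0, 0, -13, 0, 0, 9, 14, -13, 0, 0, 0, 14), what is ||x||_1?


Non-zero entries: [(0, 4), (4, -3), (7, -13), (10, 9), (11, 14), (12, -13), (16, 14)]
Absolute values: [4, 3, 13, 9, 14, 13, 14]
||x||_1 = sum = 70.

70


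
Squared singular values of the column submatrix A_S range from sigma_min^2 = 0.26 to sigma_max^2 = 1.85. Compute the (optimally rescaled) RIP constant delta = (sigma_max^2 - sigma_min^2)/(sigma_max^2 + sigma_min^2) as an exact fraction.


lambda_max - lambda_min = 1.85 - 0.26 = 1.59.
lambda_max + lambda_min = 1.85 + 0.26 = 2.11.
delta = 1.59/2.11 = 159/211.

159/211


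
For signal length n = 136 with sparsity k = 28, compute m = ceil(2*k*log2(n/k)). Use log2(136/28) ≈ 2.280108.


log2(n/k) = log2(136/28) ≈ 2.280108.
2*k*log2(n/k) ≈ 2*28*2.280108 = 127.686048.
m = ceil(127.686048) = 128.

128


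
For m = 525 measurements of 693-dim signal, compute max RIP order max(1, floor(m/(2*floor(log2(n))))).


floor(log2(693)) = 9.
2*9 = 18.
m/(2*floor(log2(n))) = 525/18 ≈ 29.1667.
floor = 29.
k = max(1, 29) = 29.

29


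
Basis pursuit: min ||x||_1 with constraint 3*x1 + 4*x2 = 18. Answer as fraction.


Axis intercepts:
  x1 = 6, x2 = 0: L1 = 6
  x1 = 0, x2 = 9/2: L1 = 9/2
x* = (0, 9/2)
||x*||_1 = 9/2.

9/2


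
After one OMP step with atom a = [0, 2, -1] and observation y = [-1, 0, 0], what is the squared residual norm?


a^T a = 5.
a^T y = 0.
coeff = 0/5 = 0.
||r||^2 = 1.

1


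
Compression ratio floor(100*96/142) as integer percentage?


100*m/n = 100*96/142 ≈ 67.6056.
floor = 67.

67


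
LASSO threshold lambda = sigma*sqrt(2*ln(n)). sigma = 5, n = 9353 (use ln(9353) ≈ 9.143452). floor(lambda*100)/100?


ln(9353) ≈ 9.143452.
2*ln(n) ≈ 18.286904.
sqrt(2*ln(n)) ≈ sqrt(18.286904) ≈ 4.276319.
lambda ≈ 5*4.276319 = 21.381595.
floor(lambda*100)/100 = 21.38.

21.38


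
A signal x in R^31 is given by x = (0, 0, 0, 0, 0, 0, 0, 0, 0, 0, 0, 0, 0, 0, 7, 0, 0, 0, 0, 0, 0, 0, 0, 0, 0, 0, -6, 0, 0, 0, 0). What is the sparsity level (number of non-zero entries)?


Non-zero positions: [14, 26].
Sparsity = 2.

2


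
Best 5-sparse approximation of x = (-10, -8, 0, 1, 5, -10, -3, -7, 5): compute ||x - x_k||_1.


Sorted |x_i| descending: [10, 10, 8, 7, 5, 5, 3, 1, 0]
Keep top 5: [10, 10, 8, 7, 5]
Tail entries: [5, 3, 1, 0]
L1 error = sum of tail = 9.

9


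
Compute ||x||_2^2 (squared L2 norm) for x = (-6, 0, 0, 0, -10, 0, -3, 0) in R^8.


Non-zero entries: [(0, -6), (4, -10), (6, -3)]
Squares: [36, 100, 9]
||x||_2^2 = sum = 145.

145


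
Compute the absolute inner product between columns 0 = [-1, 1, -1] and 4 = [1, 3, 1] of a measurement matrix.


Inner product: -1*1 + 1*3 + -1*1
Products: [-1, 3, -1]
Sum = 1.
|dot| = 1.

1


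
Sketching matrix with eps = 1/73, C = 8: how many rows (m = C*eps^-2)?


1/eps = 73.
(1/eps)^2 = 5329.
m = 8*5329 = 42632.

42632


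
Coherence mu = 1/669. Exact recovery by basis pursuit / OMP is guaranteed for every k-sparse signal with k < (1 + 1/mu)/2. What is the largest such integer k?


1/mu = 669.
1 + 1/mu = 670.
(1 + 1/mu)/2 = 335 is an integer and the inequality is strict, so k_max = 335 - 1 = 334.

334


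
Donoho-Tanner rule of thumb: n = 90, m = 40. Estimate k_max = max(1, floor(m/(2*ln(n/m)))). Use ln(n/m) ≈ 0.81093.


n/m = 90/40 = 9/4.
ln(n/m) ≈ 0.81093.
2*ln(n/m) ≈ 1.62186.
m/(2*ln(n/m)) ≈ 40/1.62186 ≈ 24.663.
floor = 24.
k_max = max(1, 24) = 24.

24


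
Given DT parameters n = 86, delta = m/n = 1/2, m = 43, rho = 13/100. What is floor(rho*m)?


m = 1/2*86 = 43.
rho = 13/100.
rho*m = 13/100*43 = 5.59.
k = floor(5.59) = 5.

5


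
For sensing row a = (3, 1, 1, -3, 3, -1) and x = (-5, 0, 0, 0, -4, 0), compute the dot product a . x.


Non-zero terms: ['3*-5', '3*-4']
Products: [-15, -12]
y = sum = -27.

-27


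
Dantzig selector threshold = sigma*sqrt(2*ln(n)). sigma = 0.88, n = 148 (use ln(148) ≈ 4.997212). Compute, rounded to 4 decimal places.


ln(148) ≈ 4.997212.
2*ln(n) ≈ 9.994424.
sqrt(2*ln(n)) ≈ sqrt(9.994424) ≈ 3.161396.
threshold ≈ 0.88*3.161396 = 2.78202848 ≈ 2.7820.

2.7820


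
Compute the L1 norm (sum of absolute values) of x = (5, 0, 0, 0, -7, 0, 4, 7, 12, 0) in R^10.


Non-zero entries: [(0, 5), (4, -7), (6, 4), (7, 7), (8, 12)]
Absolute values: [5, 7, 4, 7, 12]
||x||_1 = sum = 35.

35


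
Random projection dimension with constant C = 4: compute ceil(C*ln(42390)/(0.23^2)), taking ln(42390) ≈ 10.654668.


ln(42390) ≈ 10.654668.
eps^2 = 0.23^2 = 0.0529.
C*ln(N)/eps^2 ≈ 4*10.654668/0.0529 ≈ 805.646.
m = ceil(805.646) = 806.

806


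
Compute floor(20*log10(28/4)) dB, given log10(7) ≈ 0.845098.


||x||/||e|| = 28/4 = 7.
log10(7) ≈ 0.845098.
20*log10(||x||/||e||) ≈ 20*0.845098 = 16.90196.
floor(16.90196) = 16.

16


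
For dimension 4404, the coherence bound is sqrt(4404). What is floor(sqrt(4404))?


66^2 = 4356 <= 4404 < 4489 = 67^2, so 66 <= sqrt(4404) < 67.
floor(sqrt(4404)) = 66.

66


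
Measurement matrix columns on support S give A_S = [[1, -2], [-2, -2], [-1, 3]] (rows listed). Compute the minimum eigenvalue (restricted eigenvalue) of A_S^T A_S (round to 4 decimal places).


A_S^T A_S = [[6, -1], [-1, 17]].
trace = 23.
det = 101.
disc = trace^2 - 4*det = 529 - 4*101 = 125.
sqrt(125) ≈ 11.180340.
lam_min = (23 - sqrt(125))/2 ≈ (23 - 11.180340)/2 = 5.90983 ≈ 5.9098.

5.9098


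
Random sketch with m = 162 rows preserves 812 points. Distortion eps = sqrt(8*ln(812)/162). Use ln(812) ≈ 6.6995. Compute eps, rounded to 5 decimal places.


ln(812) ≈ 6.6995.
8*ln(N)/m ≈ 8*6.6995/162 ≈ 0.33083951.
eps = sqrt(0.33083951) ≈ 0.5751865 ≈ 0.57519.

0.57519


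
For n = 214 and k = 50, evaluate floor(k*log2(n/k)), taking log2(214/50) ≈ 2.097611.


log2(n/k) = log2(214/50) ≈ 2.097611.
k*log2(n/k) ≈ 50*2.097611 = 104.88055.
floor(104.88055) = 104.

104


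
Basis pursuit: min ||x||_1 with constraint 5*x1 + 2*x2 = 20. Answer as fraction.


Axis intercepts:
  x1 = 4, x2 = 0: L1 = 4
  x1 = 0, x2 = 10: L1 = 10
x* = (4, 0)
||x*||_1 = 4.

4


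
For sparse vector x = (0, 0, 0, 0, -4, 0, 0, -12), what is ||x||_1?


Non-zero entries: [(4, -4), (7, -12)]
Absolute values: [4, 12]
||x||_1 = sum = 16.

16


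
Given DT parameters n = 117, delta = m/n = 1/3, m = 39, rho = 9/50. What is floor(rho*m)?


m = 1/3*117 = 39.
rho = 9/50.
rho*m = 9/50*39 = 7.02.
k = floor(7.02) = 7.

7


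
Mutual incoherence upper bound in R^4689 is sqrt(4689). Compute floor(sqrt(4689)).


68^2 = 4624 <= 4689 < 4761 = 69^2, so 68 <= sqrt(4689) < 69.
floor(sqrt(4689)) = 68.

68


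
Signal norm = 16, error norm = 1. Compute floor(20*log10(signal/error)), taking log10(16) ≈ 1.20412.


||x||/||e|| = 16/1 = 16.
log10(16) ≈ 1.20412.
20*log10(||x||/||e||) ≈ 20*1.20412 = 24.0824.
floor(24.0824) = 24.

24


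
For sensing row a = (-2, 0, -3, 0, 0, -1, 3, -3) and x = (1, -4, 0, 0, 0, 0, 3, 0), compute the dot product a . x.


Non-zero terms: ['-2*1', '0*-4', '3*3']
Products: [-2, 0, 9]
y = sum = 7.

7


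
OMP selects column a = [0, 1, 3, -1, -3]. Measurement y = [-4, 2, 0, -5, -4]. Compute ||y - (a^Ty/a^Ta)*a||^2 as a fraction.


a^T a = 20.
a^T y = 19.
coeff = 19/20 = 19/20.
||r||^2 = 859/20.

859/20


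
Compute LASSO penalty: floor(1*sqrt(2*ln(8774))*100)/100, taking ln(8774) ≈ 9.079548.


ln(8774) ≈ 9.079548.
2*ln(n) ≈ 18.159096.
sqrt(2*ln(n)) ≈ sqrt(18.159096) ≈ 4.261349.
lambda ≈ 1*4.261349 = 4.261349.
floor(lambda*100)/100 = 4.26.

4.26


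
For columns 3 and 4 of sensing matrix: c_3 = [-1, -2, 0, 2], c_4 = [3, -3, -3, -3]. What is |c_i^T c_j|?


Inner product: -1*3 + -2*-3 + 0*-3 + 2*-3
Products: [-3, 6, 0, -6]
Sum = -3.
|dot| = 3.

3


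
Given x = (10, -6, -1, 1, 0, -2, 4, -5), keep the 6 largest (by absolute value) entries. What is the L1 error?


Sorted |x_i| descending: [10, 6, 5, 4, 2, 1, 1, 0]
Keep top 6: [10, 6, 5, 4, 2, 1]
Tail entries: [1, 0]
L1 error = sum of tail = 1.

1


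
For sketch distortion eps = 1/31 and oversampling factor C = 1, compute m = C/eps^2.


1/eps = 31.
(1/eps)^2 = 961.
m = 1*961 = 961.

961


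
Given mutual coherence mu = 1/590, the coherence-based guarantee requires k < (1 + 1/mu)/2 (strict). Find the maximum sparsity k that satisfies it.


1/mu = 590.
1 + 1/mu = 591.
(1 + 1/mu)/2 = 295.5 is not an integer, so k_max = floor(295.5) = 295.

295


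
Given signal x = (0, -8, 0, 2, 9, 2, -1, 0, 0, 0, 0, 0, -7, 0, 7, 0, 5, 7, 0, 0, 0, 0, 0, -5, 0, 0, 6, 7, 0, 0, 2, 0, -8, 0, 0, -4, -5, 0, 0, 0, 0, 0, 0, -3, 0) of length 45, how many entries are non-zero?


Non-zero positions: [1, 3, 4, 5, 6, 12, 14, 16, 17, 23, 26, 27, 30, 32, 35, 36, 43].
Sparsity = 17.

17


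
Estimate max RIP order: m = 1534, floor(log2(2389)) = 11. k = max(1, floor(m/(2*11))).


floor(log2(2389)) = 11.
2*11 = 22.
m/(2*floor(log2(n))) = 1534/22 ≈ 69.7273.
floor = 69.
k = max(1, 69) = 69.

69


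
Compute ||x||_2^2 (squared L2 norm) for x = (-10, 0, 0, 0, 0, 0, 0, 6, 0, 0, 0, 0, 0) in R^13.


Non-zero entries: [(0, -10), (7, 6)]
Squares: [100, 36]
||x||_2^2 = sum = 136.

136


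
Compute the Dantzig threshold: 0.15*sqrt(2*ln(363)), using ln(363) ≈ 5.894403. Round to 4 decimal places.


ln(363) ≈ 5.894403.
2*ln(n) ≈ 11.788806.
sqrt(2*ln(n)) ≈ sqrt(11.788806) ≈ 3.433483.
threshold ≈ 0.15*3.433483 = 0.51502245 ≈ 0.5150.

0.5150


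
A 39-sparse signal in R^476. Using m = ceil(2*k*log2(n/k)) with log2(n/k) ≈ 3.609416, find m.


log2(n/k) = log2(476/39) ≈ 3.609416.
2*k*log2(n/k) ≈ 2*39*3.609416 = 281.534448.
m = ceil(281.534448) = 282.

282


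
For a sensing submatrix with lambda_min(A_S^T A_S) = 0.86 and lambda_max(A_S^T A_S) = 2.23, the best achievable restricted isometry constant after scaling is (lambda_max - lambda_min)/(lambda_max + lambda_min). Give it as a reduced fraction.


lambda_max - lambda_min = 2.23 - 0.86 = 1.37.
lambda_max + lambda_min = 2.23 + 0.86 = 3.09.
delta = 1.37/3.09 = 137/309.

137/309


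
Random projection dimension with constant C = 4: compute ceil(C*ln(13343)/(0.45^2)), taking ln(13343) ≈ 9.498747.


ln(13343) ≈ 9.498747.
eps^2 = 0.45^2 = 0.2025.
C*ln(N)/eps^2 ≈ 4*9.498747/0.2025 ≈ 187.6296.
m = ceil(187.6296) = 188.

188


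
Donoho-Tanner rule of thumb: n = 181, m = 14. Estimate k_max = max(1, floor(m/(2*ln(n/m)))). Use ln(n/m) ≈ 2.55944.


n/m = 181/14.
ln(n/m) ≈ 2.55944.
2*ln(n/m) ≈ 5.11888.
m/(2*ln(n/m)) ≈ 14/5.11888 ≈ 2.735.
floor = 2.
k_max = max(1, 2) = 2.

2


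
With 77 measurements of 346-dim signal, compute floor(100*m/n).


100*m/n = 100*77/346 ≈ 22.2543.
floor = 22.

22


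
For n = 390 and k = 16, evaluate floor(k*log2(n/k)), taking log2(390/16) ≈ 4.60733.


log2(n/k) = log2(390/16) ≈ 4.60733.
k*log2(n/k) ≈ 16*4.60733 = 73.71728.
floor(73.71728) = 73.

73


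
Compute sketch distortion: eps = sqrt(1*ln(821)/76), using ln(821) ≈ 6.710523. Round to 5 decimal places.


ln(821) ≈ 6.710523.
1*ln(N)/m ≈ 1*6.710523/76 ≈ 0.08829636.
eps = sqrt(0.08829636) ≈ 0.297147 ≈ 0.29715.

0.29715


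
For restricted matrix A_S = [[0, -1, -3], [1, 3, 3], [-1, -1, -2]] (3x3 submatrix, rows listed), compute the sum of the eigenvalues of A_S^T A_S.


Sum of eigenvalues of A_S^T A_S = trace(A_S^T A_S) = sum of squared column norms of A_S.
A_S^T A_S diagonal: [2, 11, 22].
trace = 2 + 11 + 22 = 35.

35


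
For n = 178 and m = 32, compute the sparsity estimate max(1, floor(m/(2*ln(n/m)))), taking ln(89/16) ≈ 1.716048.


n/m = 178/32 = 89/16.
ln(n/m) ≈ 1.716048.
2*ln(n/m) ≈ 3.432096.
m/(2*ln(n/m)) ≈ 32/3.432096 ≈ 9.3237.
floor = 9.
k_max = max(1, 9) = 9.

9


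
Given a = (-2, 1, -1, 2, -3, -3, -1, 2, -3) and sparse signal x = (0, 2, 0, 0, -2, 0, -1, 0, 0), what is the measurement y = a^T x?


Non-zero terms: ['1*2', '-3*-2', '-1*-1']
Products: [2, 6, 1]
y = sum = 9.

9


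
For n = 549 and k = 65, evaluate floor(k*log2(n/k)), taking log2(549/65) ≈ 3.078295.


log2(n/k) = log2(549/65) ≈ 3.078295.
k*log2(n/k) ≈ 65*3.078295 = 200.089175.
floor(200.089175) = 200.

200


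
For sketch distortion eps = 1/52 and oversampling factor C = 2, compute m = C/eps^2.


1/eps = 52.
(1/eps)^2 = 2704.
m = 2*2704 = 5408.

5408


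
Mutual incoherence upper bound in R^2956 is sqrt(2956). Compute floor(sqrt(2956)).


54^2 = 2916 <= 2956 < 3025 = 55^2, so 54 <= sqrt(2956) < 55.
floor(sqrt(2956)) = 54.

54


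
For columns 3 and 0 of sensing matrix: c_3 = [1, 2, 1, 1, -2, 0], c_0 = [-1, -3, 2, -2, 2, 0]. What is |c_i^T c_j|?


Inner product: 1*-1 + 2*-3 + 1*2 + 1*-2 + -2*2 + 0*0
Products: [-1, -6, 2, -2, -4, 0]
Sum = -11.
|dot| = 11.

11


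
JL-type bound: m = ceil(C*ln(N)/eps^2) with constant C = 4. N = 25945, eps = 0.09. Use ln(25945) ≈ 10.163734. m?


ln(25945) ≈ 10.163734.
eps^2 = 0.09^2 = 0.0081.
C*ln(N)/eps^2 ≈ 4*10.163734/0.0081 ≈ 5019.1279.
m = ceil(5019.1279) = 5020.

5020


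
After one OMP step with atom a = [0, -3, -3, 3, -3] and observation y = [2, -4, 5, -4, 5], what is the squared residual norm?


a^T a = 36.
a^T y = -30.
coeff = -30/36 = -5/6.
||r||^2 = 61.

61


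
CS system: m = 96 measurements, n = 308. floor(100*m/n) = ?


100*m/n = 100*96/308 ≈ 31.1688.
floor = 31.

31


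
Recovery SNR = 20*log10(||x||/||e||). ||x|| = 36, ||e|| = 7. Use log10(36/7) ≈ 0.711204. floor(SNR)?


||x||/||e|| = 36/7.
log10(36/7) ≈ 0.711204.
20*log10(||x||/||e||) ≈ 20*0.711204 = 14.22408.
floor(14.22408) = 14.

14


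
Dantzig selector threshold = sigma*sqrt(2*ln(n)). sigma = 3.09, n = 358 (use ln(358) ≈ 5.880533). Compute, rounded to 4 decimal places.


ln(358) ≈ 5.880533.
2*ln(n) ≈ 11.761066.
sqrt(2*ln(n)) ≈ sqrt(11.761066) ≈ 3.429441.
threshold ≈ 3.09*3.429441 = 10.59697269 ≈ 10.5970.

10.5970


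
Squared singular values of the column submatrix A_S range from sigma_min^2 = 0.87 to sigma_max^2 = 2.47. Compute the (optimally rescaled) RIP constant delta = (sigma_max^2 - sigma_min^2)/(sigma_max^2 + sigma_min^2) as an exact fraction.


lambda_max - lambda_min = 2.47 - 0.87 = 1.60.
lambda_max + lambda_min = 2.47 + 0.87 = 3.34.
delta = 1.60/3.34 = 160/334 = 80/167.

80/167


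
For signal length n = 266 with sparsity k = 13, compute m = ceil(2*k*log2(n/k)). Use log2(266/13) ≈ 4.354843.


log2(n/k) = log2(266/13) ≈ 4.354843.
2*k*log2(n/k) ≈ 2*13*4.354843 = 113.225918.
m = ceil(113.225918) = 114.

114


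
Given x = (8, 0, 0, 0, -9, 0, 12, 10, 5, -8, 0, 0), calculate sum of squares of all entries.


Non-zero entries: [(0, 8), (4, -9), (6, 12), (7, 10), (8, 5), (9, -8)]
Squares: [64, 81, 144, 100, 25, 64]
||x||_2^2 = sum = 478.

478


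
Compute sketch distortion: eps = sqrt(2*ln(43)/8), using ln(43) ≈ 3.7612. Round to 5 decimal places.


ln(43) ≈ 3.7612.
2*ln(N)/m ≈ 2*3.7612/8 ≈ 0.9403.
eps = sqrt(0.9403) ≈ 0.9696907 ≈ 0.96969.

0.96969


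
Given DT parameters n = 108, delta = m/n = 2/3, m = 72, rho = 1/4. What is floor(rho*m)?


m = 2/3*108 = 72.
rho = 1/4.
rho*m = 1/4*72 = 18.
k = floor(18) = 18.

18


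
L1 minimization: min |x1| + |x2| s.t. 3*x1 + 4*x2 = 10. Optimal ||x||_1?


Axis intercepts:
  x1 = 10/3, x2 = 0: L1 = 10/3
  x1 = 0, x2 = 5/2: L1 = 5/2
x* = (0, 5/2)
||x*||_1 = 5/2.

5/2


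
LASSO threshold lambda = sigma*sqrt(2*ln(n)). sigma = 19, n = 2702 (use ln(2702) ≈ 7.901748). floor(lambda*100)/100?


ln(2702) ≈ 7.901748.
2*ln(n) ≈ 15.803496.
sqrt(2*ln(n)) ≈ sqrt(15.803496) ≈ 3.975361.
lambda ≈ 19*3.975361 = 75.531859.
floor(lambda*100)/100 = 75.53.

75.53


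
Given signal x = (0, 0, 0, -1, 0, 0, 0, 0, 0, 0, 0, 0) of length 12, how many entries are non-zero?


Non-zero positions: [3].
Sparsity = 1.

1


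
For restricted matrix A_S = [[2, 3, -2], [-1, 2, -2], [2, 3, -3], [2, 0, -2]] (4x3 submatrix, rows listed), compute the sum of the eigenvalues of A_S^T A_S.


Sum of eigenvalues of A_S^T A_S = trace(A_S^T A_S) = sum of squared column norms of A_S.
A_S^T A_S diagonal: [13, 22, 21].
trace = 13 + 22 + 21 = 56.

56


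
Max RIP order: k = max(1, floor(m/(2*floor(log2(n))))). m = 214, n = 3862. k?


floor(log2(3862)) = 11.
2*11 = 22.
m/(2*floor(log2(n))) = 214/22 ≈ 9.7273.
floor = 9.
k = max(1, 9) = 9.

9


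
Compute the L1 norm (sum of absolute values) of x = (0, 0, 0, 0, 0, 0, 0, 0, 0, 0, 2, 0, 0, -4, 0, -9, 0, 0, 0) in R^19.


Non-zero entries: [(10, 2), (13, -4), (15, -9)]
Absolute values: [2, 4, 9]
||x||_1 = sum = 15.

15


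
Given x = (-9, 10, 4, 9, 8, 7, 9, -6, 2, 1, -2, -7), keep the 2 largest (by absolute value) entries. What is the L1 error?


Sorted |x_i| descending: [10, 9, 9, 9, 8, 7, 7, 6, 4, 2, 2, 1]
Keep top 2: [10, 9]
Tail entries: [9, 9, 8, 7, 7, 6, 4, 2, 2, 1]
L1 error = sum of tail = 55.

55


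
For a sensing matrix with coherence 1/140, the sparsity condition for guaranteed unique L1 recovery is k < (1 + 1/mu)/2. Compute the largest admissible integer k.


1/mu = 140.
1 + 1/mu = 141.
(1 + 1/mu)/2 = 70.5 is not an integer, so k_max = floor(70.5) = 70.

70


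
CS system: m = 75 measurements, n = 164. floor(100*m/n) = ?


100*m/n = 100*75/164 ≈ 45.7317.
floor = 45.

45


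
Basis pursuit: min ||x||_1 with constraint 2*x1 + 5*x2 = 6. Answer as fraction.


Axis intercepts:
  x1 = 3, x2 = 0: L1 = 3
  x1 = 0, x2 = 6/5: L1 = 6/5
x* = (0, 6/5)
||x*||_1 = 6/5.

6/5


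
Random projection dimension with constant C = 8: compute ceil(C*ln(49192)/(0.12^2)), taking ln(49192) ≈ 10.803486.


ln(49192) ≈ 10.803486.
eps^2 = 0.12^2 = 0.0144.
C*ln(N)/eps^2 ≈ 8*10.803486/0.0144 ≈ 6001.9367.
m = ceil(6001.9367) = 6002.

6002


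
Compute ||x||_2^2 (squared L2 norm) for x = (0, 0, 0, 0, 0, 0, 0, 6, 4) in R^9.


Non-zero entries: [(7, 6), (8, 4)]
Squares: [36, 16]
||x||_2^2 = sum = 52.

52


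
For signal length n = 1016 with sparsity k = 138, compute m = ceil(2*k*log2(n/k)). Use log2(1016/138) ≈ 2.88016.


log2(n/k) = log2(1016/138) ≈ 2.88016.
2*k*log2(n/k) ≈ 2*138*2.88016 = 794.92416.
m = ceil(794.92416) = 795.

795


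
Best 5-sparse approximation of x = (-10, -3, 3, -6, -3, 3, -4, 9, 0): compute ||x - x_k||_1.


Sorted |x_i| descending: [10, 9, 6, 4, 3, 3, 3, 3, 0]
Keep top 5: [10, 9, 6, 4, 3]
Tail entries: [3, 3, 3, 0]
L1 error = sum of tail = 9.

9


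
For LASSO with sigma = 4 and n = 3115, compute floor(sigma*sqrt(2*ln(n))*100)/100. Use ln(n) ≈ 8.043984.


ln(3115) ≈ 8.043984.
2*ln(n) ≈ 16.087968.
sqrt(2*ln(n)) ≈ sqrt(16.087968) ≈ 4.010981.
lambda ≈ 4*4.010981 = 16.043924.
floor(lambda*100)/100 = 16.04.

16.04


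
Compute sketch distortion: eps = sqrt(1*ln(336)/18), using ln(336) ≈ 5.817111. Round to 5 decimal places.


ln(336) ≈ 5.817111.
1*ln(N)/m ≈ 1*5.817111/18 ≈ 0.32317283.
eps = sqrt(0.32317283) ≈ 0.5684829 ≈ 0.56848.

0.56848


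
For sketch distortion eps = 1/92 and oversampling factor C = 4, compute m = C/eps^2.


1/eps = 92.
(1/eps)^2 = 8464.
m = 4*8464 = 33856.

33856


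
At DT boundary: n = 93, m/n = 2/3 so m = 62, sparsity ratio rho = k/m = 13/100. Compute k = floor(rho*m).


m = 2/3*93 = 62.
rho = 13/100.
rho*m = 13/100*62 = 8.06.
k = floor(8.06) = 8.

8


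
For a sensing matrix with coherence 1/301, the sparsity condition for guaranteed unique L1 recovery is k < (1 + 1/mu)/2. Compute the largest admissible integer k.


1/mu = 301.
1 + 1/mu = 302.
(1 + 1/mu)/2 = 151 is an integer and the inequality is strict, so k_max = 151 - 1 = 150.

150


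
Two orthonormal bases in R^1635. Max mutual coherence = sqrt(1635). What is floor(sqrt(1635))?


40^2 = 1600 <= 1635 < 1681 = 41^2, so 40 <= sqrt(1635) < 41.
floor(sqrt(1635)) = 40.

40


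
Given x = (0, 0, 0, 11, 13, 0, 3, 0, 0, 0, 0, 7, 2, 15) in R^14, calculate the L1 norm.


Non-zero entries: [(3, 11), (4, 13), (6, 3), (11, 7), (12, 2), (13, 15)]
Absolute values: [11, 13, 3, 7, 2, 15]
||x||_1 = sum = 51.

51


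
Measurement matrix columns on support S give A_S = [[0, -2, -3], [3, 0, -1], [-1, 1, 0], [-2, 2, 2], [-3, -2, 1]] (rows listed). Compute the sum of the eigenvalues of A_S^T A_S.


Sum of eigenvalues of A_S^T A_S = trace(A_S^T A_S) = sum of squared column norms of A_S.
A_S^T A_S diagonal: [23, 13, 15].
trace = 23 + 13 + 15 = 51.

51


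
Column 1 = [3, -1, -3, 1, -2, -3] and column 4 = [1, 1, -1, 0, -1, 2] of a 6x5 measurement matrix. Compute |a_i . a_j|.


Inner product: 3*1 + -1*1 + -3*-1 + 1*0 + -2*-1 + -3*2
Products: [3, -1, 3, 0, 2, -6]
Sum = 1.
|dot| = 1.

1


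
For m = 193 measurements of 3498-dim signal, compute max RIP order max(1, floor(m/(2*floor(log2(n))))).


floor(log2(3498)) = 11.
2*11 = 22.
m/(2*floor(log2(n))) = 193/22 ≈ 8.7727.
floor = 8.
k = max(1, 8) = 8.

8


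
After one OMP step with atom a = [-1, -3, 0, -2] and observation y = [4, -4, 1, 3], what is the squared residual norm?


a^T a = 14.
a^T y = 2.
coeff = 2/14 = 1/7.
||r||^2 = 292/7.

292/7


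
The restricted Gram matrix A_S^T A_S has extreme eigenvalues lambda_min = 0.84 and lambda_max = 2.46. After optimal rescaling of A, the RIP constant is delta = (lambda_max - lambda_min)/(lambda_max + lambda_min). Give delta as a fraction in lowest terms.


lambda_max - lambda_min = 2.46 - 0.84 = 1.62.
lambda_max + lambda_min = 2.46 + 0.84 = 3.30.
delta = 1.62/3.30 = 162/330 = 27/55.

27/55


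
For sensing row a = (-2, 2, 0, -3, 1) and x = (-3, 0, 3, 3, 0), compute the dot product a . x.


Non-zero terms: ['-2*-3', '0*3', '-3*3']
Products: [6, 0, -9]
y = sum = -3.

-3


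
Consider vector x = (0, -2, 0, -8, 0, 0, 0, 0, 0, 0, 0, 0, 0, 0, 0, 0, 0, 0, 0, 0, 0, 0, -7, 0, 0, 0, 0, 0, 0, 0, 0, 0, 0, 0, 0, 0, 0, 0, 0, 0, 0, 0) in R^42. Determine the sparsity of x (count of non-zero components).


Non-zero positions: [1, 3, 22].
Sparsity = 3.

3


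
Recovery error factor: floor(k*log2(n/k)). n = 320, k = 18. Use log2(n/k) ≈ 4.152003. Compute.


log2(n/k) = log2(320/18) ≈ 4.152003.
k*log2(n/k) ≈ 18*4.152003 = 74.736054.
floor(74.736054) = 74.

74


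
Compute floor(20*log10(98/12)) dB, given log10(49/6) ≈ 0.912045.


||x||/||e|| = 98/12 = 49/6.
log10(49/6) ≈ 0.912045.
20*log10(||x||/||e||) ≈ 20*0.912045 = 18.2409.
floor(18.2409) = 18.

18


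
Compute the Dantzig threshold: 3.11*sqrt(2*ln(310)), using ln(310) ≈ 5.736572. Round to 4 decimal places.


ln(310) ≈ 5.736572.
2*ln(n) ≈ 11.473144.
sqrt(2*ln(n)) ≈ sqrt(11.473144) ≈ 3.387203.
threshold ≈ 3.11*3.387203 = 10.53420133 ≈ 10.5342.

10.5342


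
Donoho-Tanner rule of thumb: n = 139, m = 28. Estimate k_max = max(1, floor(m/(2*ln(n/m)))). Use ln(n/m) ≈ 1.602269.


n/m = 139/28.
ln(n/m) ≈ 1.602269.
2*ln(n/m) ≈ 3.204538.
m/(2*ln(n/m)) ≈ 28/3.204538 ≈ 8.7376.
floor = 8.
k_max = max(1, 8) = 8.

8


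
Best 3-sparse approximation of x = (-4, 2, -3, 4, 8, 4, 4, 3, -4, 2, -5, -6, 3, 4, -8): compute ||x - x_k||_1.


Sorted |x_i| descending: [8, 8, 6, 5, 4, 4, 4, 4, 4, 4, 3, 3, 3, 2, 2]
Keep top 3: [8, 8, 6]
Tail entries: [5, 4, 4, 4, 4, 4, 4, 3, 3, 3, 2, 2]
L1 error = sum of tail = 42.

42


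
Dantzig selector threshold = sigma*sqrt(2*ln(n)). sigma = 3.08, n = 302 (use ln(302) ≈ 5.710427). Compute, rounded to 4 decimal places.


ln(302) ≈ 5.710427.
2*ln(n) ≈ 11.420854.
sqrt(2*ln(n)) ≈ sqrt(11.420854) ≈ 3.379475.
threshold ≈ 3.08*3.379475 = 10.408783 ≈ 10.4088.

10.4088


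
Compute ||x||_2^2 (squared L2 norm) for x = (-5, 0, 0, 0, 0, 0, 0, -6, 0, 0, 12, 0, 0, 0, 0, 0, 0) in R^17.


Non-zero entries: [(0, -5), (7, -6), (10, 12)]
Squares: [25, 36, 144]
||x||_2^2 = sum = 205.

205


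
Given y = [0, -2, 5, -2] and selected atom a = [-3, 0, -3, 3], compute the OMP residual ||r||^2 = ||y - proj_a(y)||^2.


a^T a = 27.
a^T y = -21.
coeff = -21/27 = -7/9.
||r||^2 = 50/3.

50/3


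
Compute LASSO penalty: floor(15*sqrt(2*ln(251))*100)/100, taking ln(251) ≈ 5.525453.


ln(251) ≈ 5.525453.
2*ln(n) ≈ 11.050906.
sqrt(2*ln(n)) ≈ sqrt(11.050906) ≈ 3.32429.
lambda ≈ 15*3.32429 = 49.86435.
floor(lambda*100)/100 = 49.86.

49.86


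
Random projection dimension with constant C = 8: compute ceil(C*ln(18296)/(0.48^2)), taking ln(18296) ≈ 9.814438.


ln(18296) ≈ 9.814438.
eps^2 = 0.48^2 = 0.2304.
C*ln(N)/eps^2 ≈ 8*9.814438/0.2304 ≈ 340.7791.
m = ceil(340.7791) = 341.

341


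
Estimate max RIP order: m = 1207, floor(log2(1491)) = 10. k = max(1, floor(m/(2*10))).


floor(log2(1491)) = 10.
2*10 = 20.
m/(2*floor(log2(n))) = 1207/20 ≈ 60.35.
floor = 60.
k = max(1, 60) = 60.

60


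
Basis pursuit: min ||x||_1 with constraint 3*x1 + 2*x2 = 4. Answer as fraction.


Axis intercepts:
  x1 = 4/3, x2 = 0: L1 = 4/3
  x1 = 0, x2 = 2: L1 = 2
x* = (4/3, 0)
||x*||_1 = 4/3.

4/3


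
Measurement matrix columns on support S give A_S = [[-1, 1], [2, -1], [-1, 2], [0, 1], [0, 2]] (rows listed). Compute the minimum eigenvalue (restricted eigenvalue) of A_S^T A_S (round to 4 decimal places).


A_S^T A_S = [[6, -5], [-5, 11]].
trace = 17.
det = 41.
disc = trace^2 - 4*det = 289 - 4*41 = 125.
sqrt(125) ≈ 11.180340.
lam_min = (17 - sqrt(125))/2 ≈ (17 - 11.180340)/2 = 2.90983 ≈ 2.9098.

2.9098


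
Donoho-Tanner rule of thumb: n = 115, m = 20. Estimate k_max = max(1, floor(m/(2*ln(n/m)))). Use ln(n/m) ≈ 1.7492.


n/m = 115/20 = 23/4.
ln(n/m) ≈ 1.7492.
2*ln(n/m) ≈ 3.4984.
m/(2*ln(n/m)) ≈ 20/3.4984 ≈ 5.7169.
floor = 5.
k_max = max(1, 5) = 5.

5


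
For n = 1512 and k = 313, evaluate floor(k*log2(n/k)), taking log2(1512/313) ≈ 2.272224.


log2(n/k) = log2(1512/313) ≈ 2.272224.
k*log2(n/k) ≈ 313*2.272224 = 711.206112.
floor(711.206112) = 711.

711


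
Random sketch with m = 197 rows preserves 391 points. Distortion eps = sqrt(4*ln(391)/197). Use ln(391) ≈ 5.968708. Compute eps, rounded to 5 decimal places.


ln(391) ≈ 5.968708.
4*ln(N)/m ≈ 4*5.968708/197 ≈ 0.12119204.
eps = sqrt(0.12119204) ≈ 0.3481265 ≈ 0.34813.

0.34813


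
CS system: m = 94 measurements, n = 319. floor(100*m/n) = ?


100*m/n = 100*94/319 ≈ 29.4671.
floor = 29.

29


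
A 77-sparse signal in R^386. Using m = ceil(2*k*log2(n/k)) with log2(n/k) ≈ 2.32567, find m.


log2(n/k) = log2(386/77) ≈ 2.32567.
2*k*log2(n/k) ≈ 2*77*2.32567 = 358.15318.
m = ceil(358.15318) = 359.

359


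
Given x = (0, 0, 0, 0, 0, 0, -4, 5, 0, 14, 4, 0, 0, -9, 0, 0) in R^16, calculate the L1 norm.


Non-zero entries: [(6, -4), (7, 5), (9, 14), (10, 4), (13, -9)]
Absolute values: [4, 5, 14, 4, 9]
||x||_1 = sum = 36.

36


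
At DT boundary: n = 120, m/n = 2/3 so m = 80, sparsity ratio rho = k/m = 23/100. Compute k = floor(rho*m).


m = 2/3*120 = 80.
rho = 23/100.
rho*m = 23/100*80 = 18.4.
k = floor(18.4) = 18.

18


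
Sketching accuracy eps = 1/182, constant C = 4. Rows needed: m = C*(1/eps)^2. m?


1/eps = 182.
(1/eps)^2 = 33124.
m = 4*33124 = 132496.

132496


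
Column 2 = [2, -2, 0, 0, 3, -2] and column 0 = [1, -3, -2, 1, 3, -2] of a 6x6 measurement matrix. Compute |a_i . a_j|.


Inner product: 2*1 + -2*-3 + 0*-2 + 0*1 + 3*3 + -2*-2
Products: [2, 6, 0, 0, 9, 4]
Sum = 21.
|dot| = 21.

21


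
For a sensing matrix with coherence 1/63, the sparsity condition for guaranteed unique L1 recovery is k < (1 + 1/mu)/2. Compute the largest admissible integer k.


1/mu = 63.
1 + 1/mu = 64.
(1 + 1/mu)/2 = 32 is an integer and the inequality is strict, so k_max = 32 - 1 = 31.

31


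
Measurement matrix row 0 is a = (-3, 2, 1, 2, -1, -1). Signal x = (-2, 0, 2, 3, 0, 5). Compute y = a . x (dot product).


Non-zero terms: ['-3*-2', '1*2', '2*3', '-1*5']
Products: [6, 2, 6, -5]
y = sum = 9.

9


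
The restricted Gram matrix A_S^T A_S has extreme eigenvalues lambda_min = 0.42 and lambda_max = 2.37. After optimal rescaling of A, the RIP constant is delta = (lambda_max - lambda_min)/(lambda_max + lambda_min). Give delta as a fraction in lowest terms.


lambda_max - lambda_min = 2.37 - 0.42 = 1.95.
lambda_max + lambda_min = 2.37 + 0.42 = 2.79.
delta = 1.95/2.79 = 195/279 = 65/93.

65/93


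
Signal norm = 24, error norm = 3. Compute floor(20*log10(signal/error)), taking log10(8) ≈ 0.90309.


||x||/||e|| = 24/3 = 8.
log10(8) ≈ 0.90309.
20*log10(||x||/||e||) ≈ 20*0.90309 = 18.0618.
floor(18.0618) = 18.

18


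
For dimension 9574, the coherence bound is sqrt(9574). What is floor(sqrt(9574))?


97^2 = 9409 <= 9574 < 9604 = 98^2, so 97 <= sqrt(9574) < 98.
floor(sqrt(9574)) = 97.

97


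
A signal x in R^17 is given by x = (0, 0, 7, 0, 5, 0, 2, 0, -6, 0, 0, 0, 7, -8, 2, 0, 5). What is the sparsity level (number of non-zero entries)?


Non-zero positions: [2, 4, 6, 8, 12, 13, 14, 16].
Sparsity = 8.

8


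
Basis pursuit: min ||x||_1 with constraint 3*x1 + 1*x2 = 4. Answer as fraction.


Axis intercepts:
  x1 = 4/3, x2 = 0: L1 = 4/3
  x1 = 0, x2 = 4: L1 = 4
x* = (4/3, 0)
||x*||_1 = 4/3.

4/3


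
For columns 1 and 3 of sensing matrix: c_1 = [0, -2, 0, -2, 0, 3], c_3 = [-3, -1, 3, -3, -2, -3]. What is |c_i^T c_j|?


Inner product: 0*-3 + -2*-1 + 0*3 + -2*-3 + 0*-2 + 3*-3
Products: [0, 2, 0, 6, 0, -9]
Sum = -1.
|dot| = 1.

1


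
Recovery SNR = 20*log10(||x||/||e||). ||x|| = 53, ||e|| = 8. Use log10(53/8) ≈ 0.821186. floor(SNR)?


||x||/||e|| = 53/8.
log10(53/8) ≈ 0.821186.
20*log10(||x||/||e||) ≈ 20*0.821186 = 16.42372.
floor(16.42372) = 16.

16


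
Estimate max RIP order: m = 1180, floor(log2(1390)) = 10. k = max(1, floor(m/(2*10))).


floor(log2(1390)) = 10.
2*10 = 20.
m/(2*floor(log2(n))) = 1180/20 ≈ 59.0.
floor = 59.
k = max(1, 59) = 59.

59


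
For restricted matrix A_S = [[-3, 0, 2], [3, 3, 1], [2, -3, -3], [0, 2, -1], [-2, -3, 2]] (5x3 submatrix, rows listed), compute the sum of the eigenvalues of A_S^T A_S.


Sum of eigenvalues of A_S^T A_S = trace(A_S^T A_S) = sum of squared column norms of A_S.
A_S^T A_S diagonal: [26, 31, 19].
trace = 26 + 31 + 19 = 76.

76


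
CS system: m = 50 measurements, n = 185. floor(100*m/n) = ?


100*m/n = 100*50/185 ≈ 27.027.
floor = 27.

27


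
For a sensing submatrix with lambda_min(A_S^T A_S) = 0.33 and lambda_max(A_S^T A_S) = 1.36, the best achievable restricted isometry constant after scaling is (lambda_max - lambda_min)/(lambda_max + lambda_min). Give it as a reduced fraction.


lambda_max - lambda_min = 1.36 - 0.33 = 1.03.
lambda_max + lambda_min = 1.36 + 0.33 = 1.69.
delta = 1.03/1.69 = 103/169.

103/169


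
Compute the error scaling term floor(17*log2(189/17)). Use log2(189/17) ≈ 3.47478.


log2(n/k) = log2(189/17) ≈ 3.47478.
k*log2(n/k) ≈ 17*3.47478 = 59.07126.
floor(59.07126) = 59.

59


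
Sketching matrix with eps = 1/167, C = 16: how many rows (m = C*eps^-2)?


1/eps = 167.
(1/eps)^2 = 27889.
m = 16*27889 = 446224.

446224


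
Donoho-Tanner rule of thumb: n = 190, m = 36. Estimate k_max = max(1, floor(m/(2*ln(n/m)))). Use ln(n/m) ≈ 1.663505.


n/m = 190/36 = 95/18.
ln(n/m) ≈ 1.663505.
2*ln(n/m) ≈ 3.32701.
m/(2*ln(n/m)) ≈ 36/3.32701 ≈ 10.8205.
floor = 10.
k_max = max(1, 10) = 10.

10


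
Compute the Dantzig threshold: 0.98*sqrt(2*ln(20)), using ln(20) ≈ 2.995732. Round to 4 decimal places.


ln(20) ≈ 2.995732.
2*ln(n) ≈ 5.991464.
sqrt(2*ln(n)) ≈ sqrt(5.991464) ≈ 2.447747.
threshold ≈ 0.98*2.447747 = 2.39879206 ≈ 2.3988.

2.3988


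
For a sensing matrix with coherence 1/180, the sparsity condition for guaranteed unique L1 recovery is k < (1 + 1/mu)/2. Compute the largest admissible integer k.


1/mu = 180.
1 + 1/mu = 181.
(1 + 1/mu)/2 = 90.5 is not an integer, so k_max = floor(90.5) = 90.

90


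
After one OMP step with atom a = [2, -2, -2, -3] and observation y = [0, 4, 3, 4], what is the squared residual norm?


a^T a = 21.
a^T y = -26.
coeff = -26/21 = -26/21.
||r||^2 = 185/21.

185/21


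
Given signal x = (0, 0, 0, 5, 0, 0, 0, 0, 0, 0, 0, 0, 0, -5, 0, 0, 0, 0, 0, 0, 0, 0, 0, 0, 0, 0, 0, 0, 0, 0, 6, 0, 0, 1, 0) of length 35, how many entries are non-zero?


Non-zero positions: [3, 13, 30, 33].
Sparsity = 4.

4


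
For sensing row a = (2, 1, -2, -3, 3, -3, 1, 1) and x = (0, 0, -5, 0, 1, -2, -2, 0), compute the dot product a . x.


Non-zero terms: ['-2*-5', '3*1', '-3*-2', '1*-2']
Products: [10, 3, 6, -2]
y = sum = 17.

17


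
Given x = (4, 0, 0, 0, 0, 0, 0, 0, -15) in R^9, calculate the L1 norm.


Non-zero entries: [(0, 4), (8, -15)]
Absolute values: [4, 15]
||x||_1 = sum = 19.

19


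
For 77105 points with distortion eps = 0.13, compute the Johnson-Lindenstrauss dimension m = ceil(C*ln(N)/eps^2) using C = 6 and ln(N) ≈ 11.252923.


ln(77105) ≈ 11.252923.
eps^2 = 0.13^2 = 0.0169.
C*ln(N)/eps^2 ≈ 6*11.252923/0.0169 ≈ 3995.1206.
m = ceil(3995.1206) = 3996.

3996


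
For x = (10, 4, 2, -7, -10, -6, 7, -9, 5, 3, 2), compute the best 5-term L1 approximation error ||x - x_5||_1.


Sorted |x_i| descending: [10, 10, 9, 7, 7, 6, 5, 4, 3, 2, 2]
Keep top 5: [10, 10, 9, 7, 7]
Tail entries: [6, 5, 4, 3, 2, 2]
L1 error = sum of tail = 22.

22


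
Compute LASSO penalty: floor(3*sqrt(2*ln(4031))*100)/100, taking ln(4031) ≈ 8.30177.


ln(4031) ≈ 8.30177.
2*ln(n) ≈ 16.60354.
sqrt(2*ln(n)) ≈ sqrt(16.60354) ≈ 4.074744.
lambda ≈ 3*4.074744 = 12.224232.
floor(lambda*100)/100 = 12.22.

12.22


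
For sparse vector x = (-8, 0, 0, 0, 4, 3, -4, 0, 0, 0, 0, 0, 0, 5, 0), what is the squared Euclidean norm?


Non-zero entries: [(0, -8), (4, 4), (5, 3), (6, -4), (13, 5)]
Squares: [64, 16, 9, 16, 25]
||x||_2^2 = sum = 130.

130


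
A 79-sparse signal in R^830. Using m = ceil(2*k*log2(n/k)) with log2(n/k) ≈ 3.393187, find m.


log2(n/k) = log2(830/79) ≈ 3.393187.
2*k*log2(n/k) ≈ 2*79*3.393187 = 536.123546.
m = ceil(536.123546) = 537.

537


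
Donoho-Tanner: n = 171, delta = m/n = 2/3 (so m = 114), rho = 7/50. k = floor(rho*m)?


m = 2/3*171 = 114.
rho = 7/50.
rho*m = 7/50*114 = 15.96.
k = floor(15.96) = 15.

15


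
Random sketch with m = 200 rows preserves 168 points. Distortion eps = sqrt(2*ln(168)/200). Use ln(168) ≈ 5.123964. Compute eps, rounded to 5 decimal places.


ln(168) ≈ 5.123964.
2*ln(N)/m ≈ 2*5.123964/200 ≈ 0.05123964.
eps = sqrt(0.05123964) ≈ 0.2263617 ≈ 0.22636.

0.22636


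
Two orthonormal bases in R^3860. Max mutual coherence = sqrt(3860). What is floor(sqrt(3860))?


62^2 = 3844 <= 3860 < 3969 = 63^2, so 62 <= sqrt(3860) < 63.
floor(sqrt(3860)) = 62.

62


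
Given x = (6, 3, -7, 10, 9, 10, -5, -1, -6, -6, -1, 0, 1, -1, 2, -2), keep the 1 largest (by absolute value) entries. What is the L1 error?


Sorted |x_i| descending: [10, 10, 9, 7, 6, 6, 6, 5, 3, 2, 2, 1, 1, 1, 1, 0]
Keep top 1: [10]
Tail entries: [10, 9, 7, 6, 6, 6, 5, 3, 2, 2, 1, 1, 1, 1, 0]
L1 error = sum of tail = 60.

60


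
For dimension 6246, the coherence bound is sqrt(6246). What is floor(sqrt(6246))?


79^2 = 6241 <= 6246 < 6400 = 80^2, so 79 <= sqrt(6246) < 80.
floor(sqrt(6246)) = 79.

79


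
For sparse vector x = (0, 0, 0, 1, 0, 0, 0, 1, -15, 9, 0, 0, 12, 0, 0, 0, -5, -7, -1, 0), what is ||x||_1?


Non-zero entries: [(3, 1), (7, 1), (8, -15), (9, 9), (12, 12), (16, -5), (17, -7), (18, -1)]
Absolute values: [1, 1, 15, 9, 12, 5, 7, 1]
||x||_1 = sum = 51.

51


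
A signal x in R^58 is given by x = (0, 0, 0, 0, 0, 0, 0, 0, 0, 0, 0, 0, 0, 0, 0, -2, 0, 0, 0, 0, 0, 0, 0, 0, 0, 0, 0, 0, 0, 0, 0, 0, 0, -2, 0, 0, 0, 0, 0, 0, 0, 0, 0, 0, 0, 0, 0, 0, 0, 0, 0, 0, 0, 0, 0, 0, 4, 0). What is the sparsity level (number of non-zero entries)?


Non-zero positions: [15, 33, 56].
Sparsity = 3.

3


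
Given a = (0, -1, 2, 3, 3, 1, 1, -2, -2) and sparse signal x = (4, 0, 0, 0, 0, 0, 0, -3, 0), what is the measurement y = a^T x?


Non-zero terms: ['0*4', '-2*-3']
Products: [0, 6]
y = sum = 6.

6
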